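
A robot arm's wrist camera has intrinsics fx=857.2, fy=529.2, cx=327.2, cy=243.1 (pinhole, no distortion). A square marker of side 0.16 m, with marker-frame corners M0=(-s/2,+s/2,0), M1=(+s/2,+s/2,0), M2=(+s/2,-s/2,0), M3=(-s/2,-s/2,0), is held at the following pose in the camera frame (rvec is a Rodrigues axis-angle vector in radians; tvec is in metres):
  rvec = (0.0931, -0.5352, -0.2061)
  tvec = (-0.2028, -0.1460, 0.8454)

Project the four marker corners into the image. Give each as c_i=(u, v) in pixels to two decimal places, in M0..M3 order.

Intrinsics K: fx=857.2, fy=529.2, cx=327.2, cy=243.1
Marker side s = 0.16 m; corners in marker frame (Z=0):
  M0 = (-0.0800, +0.0800, 0)
  M1 = (+0.0800, +0.0800, 0)
  M2 = (+0.0800, -0.0800, 0)
  M3 = (-0.0800, -0.0800, 0)
rvec = (0.0931, -0.5352, -0.2061), |rvec| = θ = 0.58102 rad = 33.290°
Rodrigues: sinθ=0.54888, 1−cosθ=0.16410; R = I + sinθ·[k]× + (1−cosθ)·[k]×²:
    [+0.84012 +0.17048 -0.51492]
    [-0.21892 +0.97514 -0.03433]
    [+0.49626 +0.14157 +0.85655]
t = (-0.2028, -0.1460, 0.8454) m
M0: Pc = R·M0+t = (-0.25637, -0.05048, +0.81702); u = 857.2·(-0.25637)/0.81702 + 327.2 = 58.2223, v = 529.2·(-0.05048)/0.81702 + 243.1 = 210.4063
M1: Pc = R·M1+t = (-0.12195, -0.08550, +0.89643); u = 857.2·(-0.12195)/0.89643 + 327.2 = 210.5840, v = 529.2·(-0.08550)/0.89643 + 243.1 = 192.6242
M2: Pc = R·M2+t = (-0.14923, -0.24152, +0.87378); u = 857.2·(-0.14923)/0.87378 + 327.2 = 180.8020, v = 529.2·(-0.24152)/0.87378 + 243.1 = 96.8213
M3: Pc = R·M3+t = (-0.28365, -0.20650, +0.79437); u = 857.2·(-0.28365)/0.79437 + 327.2 = 21.1189, v = 529.2·(-0.20650)/0.79437 + 243.1 = 105.5343

c0=(58.22, 210.41) c1=(210.58, 192.62) c2=(180.80, 96.82) c3=(21.12, 105.53)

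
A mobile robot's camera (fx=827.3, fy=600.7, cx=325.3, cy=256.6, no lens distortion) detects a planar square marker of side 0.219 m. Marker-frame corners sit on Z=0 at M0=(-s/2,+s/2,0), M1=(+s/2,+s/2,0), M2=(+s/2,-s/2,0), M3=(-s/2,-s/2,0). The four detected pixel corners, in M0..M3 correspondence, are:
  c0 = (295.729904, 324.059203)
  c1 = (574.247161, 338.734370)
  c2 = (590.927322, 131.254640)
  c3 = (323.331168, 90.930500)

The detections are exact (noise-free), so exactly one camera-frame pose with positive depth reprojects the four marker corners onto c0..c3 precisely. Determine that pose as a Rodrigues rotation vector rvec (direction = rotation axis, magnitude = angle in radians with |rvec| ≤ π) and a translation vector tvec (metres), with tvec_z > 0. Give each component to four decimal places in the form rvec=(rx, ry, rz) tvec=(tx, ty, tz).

Intrinsics K: fx=827.3, fy=600.7, cx=325.3, cy=256.6
Marker side s = 0.219 m; corners in marker frame (Z=0):
  M0 = (-0.1095, +0.1095, 0)
  M1 = (+0.1095, +0.1095, 0)
  M2 = (+0.1095, -0.1095, 0)
  M3 = (-0.1095, -0.1095, 0)
Detected image corners:
  c0 = (295.729904, 324.059203) px
  c1 = (574.247161, 338.734370) px
  c2 = (590.927322, 131.254640) px
  c3 = (323.331168, 90.930500) px
Planar DLT: solve 8×8 A·h = b for H (H[2,2]=1):
  H  [+1491.28266 -161.21225 +454.43176]
  H  [+247.88804 +971.87657 +220.40504]
  H  [+0.54886 -0.13812 +1.00000]
B = K⁻¹H; ‖b₁‖=1.688448, ‖b₂‖=1.688448; λ = 2/(‖b₁‖+‖b₂‖) = 0.592260, sign → tz>0 ⇒ λ=+0.592260
r₁ = λ·B[:,0] = (+0.93978,+0.10555,+0.32507); r₂ = λ·B[:,1] = (-0.08324,+0.99317,-0.08181)
r₃ = r₁×r₂ = (-0.33148,+0.04982,+0.94215); SVD([r₁ r₂ r₃]) → R = UVᵀ:
  R  [+0.93978 -0.08324 -0.33148]
  R  [+0.10555 +0.99317 +0.04982]
  R  [+0.32507 -0.08181 +0.94215]
t = (+0.09244, -0.03569, +0.59226) m
tr R = 2.875093; θ = arccos((tr R − 1)/2) = 0.355288 rad = 20.357°
axis k = ((R−Rᵀ)₃₂, (R−Rᵀ)₁₃, (R−Rᵀ)₂₁) / (2 sinθ) = (-0.189192, -0.943701, +0.271359)
rvec = θ·k = (-0.067218, -0.335286, +0.096411)

rvec=(-0.0672, -0.3353, 0.0964) tvec=(0.0924, -0.0357, 0.5923)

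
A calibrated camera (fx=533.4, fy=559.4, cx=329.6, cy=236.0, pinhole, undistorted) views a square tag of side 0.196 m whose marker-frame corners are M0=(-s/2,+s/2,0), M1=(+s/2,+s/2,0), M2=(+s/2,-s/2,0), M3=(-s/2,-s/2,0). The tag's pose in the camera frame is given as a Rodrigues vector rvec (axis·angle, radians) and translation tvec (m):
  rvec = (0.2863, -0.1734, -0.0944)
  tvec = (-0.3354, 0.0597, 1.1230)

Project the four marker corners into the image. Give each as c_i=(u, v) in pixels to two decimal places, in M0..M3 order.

Intrinsics K: fx=533.4, fy=559.4, cx=329.6, cy=236.0
Marker side s = 0.196 m; corners in marker frame (Z=0):
  M0 = (-0.0980, +0.0980, 0)
  M1 = (+0.0980, +0.0980, 0)
  M2 = (+0.0980, -0.0980, 0)
  M3 = (-0.0980, -0.0980, 0)
rvec = (0.2863, -0.1734, -0.0944), |rvec| = θ = 0.34777 rad = 19.926°
Rodrigues: sinθ=0.34081, 1−cosθ=0.05987; R = I + sinθ·[k]× + (1−cosθ)·[k]×²:
    [+0.98071 +0.06794 -0.18330]
    [-0.11708 +0.95502 -0.27246]
    [+0.15655 +0.28867 +0.94454]
t = (-0.3354, 0.0597, 1.1230) m
M0: Pc = R·M0+t = (-0.42485, +0.16477, +1.13595); u = 533.4·(-0.42485)/1.13595 + 329.6 = 130.1050, v = 559.4·(+0.16477)/1.13595 + 236.0 = 317.1392
M1: Pc = R·M1+t = (-0.23263, +0.14182, +1.16663); u = 533.4·(-0.23263)/1.16663 + 329.6 = 223.2369, v = 559.4·(+0.14182)/1.16663 + 236.0 = 304.0016
M2: Pc = R·M2+t = (-0.24595, -0.04537, +1.11005); u = 533.4·(-0.24595)/1.11005 + 329.6 = 211.4174, v = 559.4·(-0.04537)/1.11005 + 236.0 = 213.1384
M3: Pc = R·M3+t = (-0.43817, -0.02242, +1.07937); u = 533.4·(-0.43817)/1.07937 + 329.6 = 113.0677, v = 559.4·(-0.02242)/1.07937 + 236.0 = 224.3817

c0=(130.11, 317.14) c1=(223.24, 304.00) c2=(211.42, 213.14) c3=(113.07, 224.38)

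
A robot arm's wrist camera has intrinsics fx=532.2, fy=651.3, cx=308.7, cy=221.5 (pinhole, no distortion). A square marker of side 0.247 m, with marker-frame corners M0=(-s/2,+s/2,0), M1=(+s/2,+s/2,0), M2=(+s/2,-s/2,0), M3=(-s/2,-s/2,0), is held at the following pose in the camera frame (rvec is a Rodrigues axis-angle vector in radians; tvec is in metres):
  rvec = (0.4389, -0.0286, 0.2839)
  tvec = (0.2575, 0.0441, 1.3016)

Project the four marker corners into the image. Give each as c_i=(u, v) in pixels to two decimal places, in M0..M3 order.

Intrinsics K: fx=532.2, fy=651.3, cx=308.7, cy=221.5
Marker side s = 0.247 m; corners in marker frame (Z=0):
  M0 = (-0.1235, +0.1235, 0)
  M1 = (+0.1235, +0.1235, 0)
  M2 = (+0.1235, -0.1235, 0)
  M3 = (-0.1235, -0.1235, 0)
rvec = (0.4389, -0.0286, 0.2839), |rvec| = θ = 0.52350 rad = 29.994°
Rodrigues: sinθ=0.49991, 1−cosθ=0.13392; R = I + sinθ·[k]× + (1−cosθ)·[k]×²:
    [+0.96021 -0.27724 +0.03358]
    [+0.26498 +0.86648 -0.42309]
    [+0.08820 +0.41516 +0.90546]
t = (0.2575, 0.0441, 1.3016) m
M0: Pc = R·M0+t = (+0.10467, +0.11839, +1.34198); u = 532.2·(+0.10467)/1.34198 + 308.7 = 350.2115, v = 651.3·(+0.11839)/1.34198 + 221.5 = 278.9557
M1: Pc = R·M1+t = (+0.34185, +0.18383, +1.36377); u = 532.2·(+0.34185)/1.36377 + 308.7 = 442.1033, v = 651.3·(+0.18383)/1.36377 + 221.5 = 309.2946
M2: Pc = R·M2+t = (+0.41033, -0.03019, +1.26122); u = 532.2·(+0.41033)/1.26122 + 308.7 = 481.8460, v = 651.3·(-0.03019)/1.26122 + 221.5 = 205.9122
M3: Pc = R·M3+t = (+0.17315, -0.09563, +1.23943); u = 532.2·(+0.17315)/1.23943 + 308.7 = 383.0502, v = 651.3·(-0.09563)/1.23943 + 221.5 = 171.2460

c0=(350.21, 278.96) c1=(442.10, 309.29) c2=(481.85, 205.91) c3=(383.05, 171.25)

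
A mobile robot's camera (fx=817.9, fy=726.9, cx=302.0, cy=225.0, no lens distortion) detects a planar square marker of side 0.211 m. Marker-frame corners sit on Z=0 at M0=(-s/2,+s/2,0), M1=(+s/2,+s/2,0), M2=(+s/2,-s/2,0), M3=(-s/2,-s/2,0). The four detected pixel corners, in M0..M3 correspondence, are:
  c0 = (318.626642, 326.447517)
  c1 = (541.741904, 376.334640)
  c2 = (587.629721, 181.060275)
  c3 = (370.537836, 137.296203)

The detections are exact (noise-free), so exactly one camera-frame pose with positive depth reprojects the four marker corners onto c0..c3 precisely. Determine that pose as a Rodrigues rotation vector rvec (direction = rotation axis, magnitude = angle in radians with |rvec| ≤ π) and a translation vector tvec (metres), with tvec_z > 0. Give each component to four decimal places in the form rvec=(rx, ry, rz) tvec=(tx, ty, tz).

Intrinsics K: fx=817.9, fy=726.9, cx=302.0, cy=225.0
Marker side s = 0.211 m; corners in marker frame (Z=0):
  M0 = (-0.1055, +0.1055, 0)
  M1 = (+0.1055, +0.1055, 0)
  M2 = (+0.1055, -0.1055, 0)
  M3 = (-0.1055, -0.1055, 0)
Detected image corners:
  c0 = (318.626642, 326.447517) px
  c1 = (541.741904, 376.334640) px
  c2 = (587.629721, 181.060275) px
  c3 = (370.537836, 137.296203) px
Planar DLT: solve 8×8 A·h = b for H (H[2,2]=1):
  H  [+991.42485 -302.32512 +453.71860]
  H  [+192.77448 +871.25529 +253.43480]
  H  [-0.11325 -0.15486 +1.00000]
B = K⁻¹H; ‖b₁‖=1.294385, ‖b₂‖=1.294385; λ = 2/(‖b₁‖+‖b₂‖) = 0.772568, sign → tz>0 ⇒ λ=+0.772568
r₁ = λ·B[:,0] = (+0.96878,+0.23197,-0.08749); r₂ = λ·B[:,1] = (-0.24139,+0.96302,-0.11964)
r₃ = r₁×r₂ = (+0.05651,+0.13702,+0.98895); SVD([r₁ r₂ r₃]) → R = UVᵀ:
  R  [+0.96878 -0.24139 +0.05651]
  R  [+0.23197 +0.96302 +0.13702]
  R  [-0.08749 -0.11964 +0.98895]
t = (+0.14331, +0.03022, +0.77257) m
tr R = 2.920760; θ = arccos((tr R − 1)/2) = 0.282434 rad = 16.182°
axis k = ((R−Rᵀ)₃₂, (R−Rᵀ)₁₃, (R−Rᵀ)₂₁) / (2 sinθ) = (-0.460470, +0.258344, +0.849250)
rvec = θ·k = (-0.130052, +0.072965, +0.239857)

rvec=(-0.1301, 0.0730, 0.2399) tvec=(0.1433, 0.0302, 0.7726)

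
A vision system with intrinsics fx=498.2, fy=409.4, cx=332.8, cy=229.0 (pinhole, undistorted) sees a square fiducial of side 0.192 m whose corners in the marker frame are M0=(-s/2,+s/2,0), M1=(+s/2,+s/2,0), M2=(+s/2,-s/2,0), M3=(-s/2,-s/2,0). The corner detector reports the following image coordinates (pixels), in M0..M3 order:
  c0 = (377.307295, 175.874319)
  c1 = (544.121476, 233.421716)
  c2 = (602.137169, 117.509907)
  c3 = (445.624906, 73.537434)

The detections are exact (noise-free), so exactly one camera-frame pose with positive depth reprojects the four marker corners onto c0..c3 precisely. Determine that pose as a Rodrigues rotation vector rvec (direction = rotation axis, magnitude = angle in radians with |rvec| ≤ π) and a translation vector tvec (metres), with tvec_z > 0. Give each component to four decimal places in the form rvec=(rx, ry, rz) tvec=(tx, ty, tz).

rvec=(-0.3391, 0.1703, 0.4649) tvec=(0.1796, -0.1143, 0.5670)

Intrinsics K: fx=498.2, fy=409.4, cx=332.8, cy=229.0
Marker side s = 0.192 m; corners in marker frame (Z=0):
  M0 = (-0.0960, +0.0960, 0)
  M1 = (+0.0960, +0.0960, 0)
  M2 = (+0.0960, -0.0960, 0)
  M3 = (-0.0960, -0.0960, 0)
Detected image corners:
  c0 = (377.307295, 175.874319) px
  c1 = (544.121476, 233.421716) px
  c2 = (602.137169, 117.509907) px
  c3 = (445.624906, 73.537434) px
Planar DLT: solve 8×8 A·h = b for H (H[2,2]=1):
  H  [+635.12666 -573.79337 +490.55811]
  H  [+200.01539 +492.63477 +146.47513]
  H  [-0.41762 -0.49508 +1.00000]
B = K⁻¹H; ‖b₁‖=1.763594, ‖b₂‖=1.763594; λ = 2/(‖b₁‖+‖b₂‖) = 0.567024, sign → tz>0 ⇒ λ=+0.567024
r₁ = λ·B[:,0] = (+0.88105,+0.40948,-0.23680); r₂ = λ·B[:,1] = (-0.46554,+0.83933,-0.28072)
r₃ = r₁×r₂ = (+0.08380,+0.35757,+0.93012); SVD([r₁ r₂ r₃]) → R = UVᵀ:
  R  [+0.88105 -0.46554 +0.08380]
  R  [+0.40948 +0.83933 +0.35757]
  R  [-0.23680 -0.28072 +0.93012]
t = (+0.17955, -0.11430, +0.56702) m
tr R = 2.650498; θ = arccos((tr R − 1)/2) = 0.600154 rad = 34.386°
axis k = ((R−Rᵀ)₃₂, (R−Rᵀ)₁₃, (R−Rᵀ)₂₁) / (2 sinθ) = (-0.565088, +0.283838, +0.774668)
rvec = θ·k = (-0.339140, +0.170347, +0.464920)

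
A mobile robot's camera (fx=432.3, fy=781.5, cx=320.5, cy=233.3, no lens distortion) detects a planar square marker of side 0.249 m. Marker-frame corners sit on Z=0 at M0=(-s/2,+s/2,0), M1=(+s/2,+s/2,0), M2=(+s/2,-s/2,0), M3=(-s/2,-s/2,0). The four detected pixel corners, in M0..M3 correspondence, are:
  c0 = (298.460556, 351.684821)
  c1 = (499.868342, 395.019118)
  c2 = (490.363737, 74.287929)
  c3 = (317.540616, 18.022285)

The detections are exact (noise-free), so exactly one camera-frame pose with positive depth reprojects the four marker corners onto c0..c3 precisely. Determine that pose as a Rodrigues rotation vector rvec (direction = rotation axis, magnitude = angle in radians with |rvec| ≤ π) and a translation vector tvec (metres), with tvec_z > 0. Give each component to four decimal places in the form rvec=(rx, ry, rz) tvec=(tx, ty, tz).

rvec=(-0.3345, -0.1617, 0.1147) tvec=(0.1075, -0.0248, 0.5523)

Intrinsics K: fx=432.3, fy=781.5, cx=320.5, cy=233.3
Marker side s = 0.249 m; corners in marker frame (Z=0):
  M0 = (-0.1245, +0.1245, 0)
  M1 = (+0.1245, +0.1245, 0)
  M2 = (+0.1245, -0.1245, 0)
  M3 = (-0.1245, -0.1245, 0)
Detected image corners:
  c0 = (298.460556, 351.684821) px
  c1 = (499.868342, 395.019118) px
  c2 = (490.363737, 74.287929) px
  c3 = (317.540616, 18.022285) px
Planar DLT: solve 8×8 A·h = b for H (H[2,2]=1):
  H  [+847.96916 -261.21451 +404.66429]
  H  [+254.63607 +1185.89293 +198.16685]
  H  [+0.25112 -0.60709 +1.00000]
B = K⁻¹H; ‖b₁‖=1.810489, ‖b₂‖=1.810489; λ = 2/(‖b₁‖+‖b₂‖) = 0.552337, sign → tz>0 ⇒ λ=+0.552337
r₁ = λ·B[:,0] = (+0.98059,+0.13856,+0.13870); r₂ = λ·B[:,1] = (-0.08515,+0.93825,-0.33532)
r₃ = r₁×r₂ = (-0.17660,+0.31700,+0.93184); SVD([r₁ r₂ r₃]) → R = UVᵀ:
  R  [+0.98059 -0.08515 -0.17660]
  R  [+0.13856 +0.93825 +0.31700]
  R  [+0.13870 -0.33532 +0.93184]
t = (+0.10753, -0.02483, +0.55234) m
tr R = 2.850681; θ = arccos((tr R − 1)/2) = 0.388863 rad = 22.280°
axis k = ((R−Rᵀ)₃₂, (R−Rᵀ)₁₃, (R−Rᵀ)₂₁) / (2 sinθ) = (-0.860265, -0.415818, +0.295023)
rvec = θ·k = (-0.334526, -0.161696, +0.114724)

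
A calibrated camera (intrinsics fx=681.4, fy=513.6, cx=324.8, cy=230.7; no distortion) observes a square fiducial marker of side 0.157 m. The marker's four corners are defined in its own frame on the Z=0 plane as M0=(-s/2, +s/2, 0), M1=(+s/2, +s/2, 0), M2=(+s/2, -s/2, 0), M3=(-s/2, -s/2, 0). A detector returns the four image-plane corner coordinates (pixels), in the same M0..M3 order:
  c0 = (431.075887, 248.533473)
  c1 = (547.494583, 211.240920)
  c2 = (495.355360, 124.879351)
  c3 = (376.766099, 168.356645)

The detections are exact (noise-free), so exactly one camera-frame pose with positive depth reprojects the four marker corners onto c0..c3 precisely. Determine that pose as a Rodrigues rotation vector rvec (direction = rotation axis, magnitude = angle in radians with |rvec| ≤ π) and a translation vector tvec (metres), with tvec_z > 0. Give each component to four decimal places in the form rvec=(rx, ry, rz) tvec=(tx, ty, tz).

rvec=(0.3003, 0.2352, -0.4602) tvec=(0.1699, -0.0675, 0.8457)

Intrinsics K: fx=681.4, fy=513.6, cx=324.8, cy=230.7
Marker side s = 0.157 m; corners in marker frame (Z=0):
  M0 = (-0.0785, +0.0785, 0)
  M1 = (+0.0785, +0.0785, 0)
  M2 = (+0.0785, -0.0785, 0)
  M3 = (-0.0785, -0.0785, 0)
Detected image corners:
  c0 = (431.075887, 248.533473) px
  c1 = (547.494583, 211.240920) px
  c2 = (495.355360, 124.879351) px
  c3 = (376.766099, 168.356645) px
Planar DLT: solve 8×8 A·h = b for H (H[2,2]=1):
  H  [+590.47263 +465.11444 +461.66842]
  H  [-321.01890 +581.08397 +189.68276]
  H  [-0.34109 +0.27216 +1.00000]
B = K⁻¹H; ‖b₁‖=1.182412, ‖b₂‖=1.182412; λ = 2/(‖b₁‖+‖b₂‖) = 0.845729, sign → tz>0 ⇒ λ=+0.845729
r₁ = λ·B[:,0] = (+0.87038,-0.39904,-0.28847); r₂ = λ·B[:,1] = (+0.46757,+0.85346,+0.23017)
r₃ = r₁×r₂ = (+0.15435,-0.33521,+0.92941); SVD([r₁ r₂ r₃]) → R = UVᵀ:
  R  [+0.87038 +0.46757 +0.15435]
  R  [-0.39904 +0.85346 -0.33521]
  R  [-0.28847 +0.23017 +0.92941]
t = (+0.16988, -0.06754, +0.84573) m
tr R = 2.653253; θ = arccos((tr R − 1)/2) = 0.597710 rad = 34.246°
axis k = ((R−Rᵀ)₃₂, (R−Rᵀ)₁₃, (R−Rᵀ)₂₁) / (2 sinθ) = (+0.502341, +0.393442, -0.769972)
rvec = θ·k = (+0.300254, +0.235164, -0.460220)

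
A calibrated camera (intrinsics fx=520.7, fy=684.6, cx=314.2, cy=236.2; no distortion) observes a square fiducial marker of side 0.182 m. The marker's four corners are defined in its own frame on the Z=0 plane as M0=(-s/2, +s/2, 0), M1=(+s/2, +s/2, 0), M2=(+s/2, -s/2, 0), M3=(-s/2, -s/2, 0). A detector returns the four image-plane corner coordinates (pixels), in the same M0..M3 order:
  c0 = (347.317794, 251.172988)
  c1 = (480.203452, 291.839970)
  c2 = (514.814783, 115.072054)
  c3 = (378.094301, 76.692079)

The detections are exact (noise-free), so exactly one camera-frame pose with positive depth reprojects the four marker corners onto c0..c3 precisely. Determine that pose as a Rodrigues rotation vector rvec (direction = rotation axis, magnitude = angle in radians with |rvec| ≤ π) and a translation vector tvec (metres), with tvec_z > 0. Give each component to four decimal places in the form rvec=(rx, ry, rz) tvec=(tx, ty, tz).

rvec=(0.0834, 0.0804, 0.2247) tvec=(0.1534, -0.0524, 0.6942)

Intrinsics K: fx=520.7, fy=684.6, cx=314.2, cy=236.2
Marker side s = 0.182 m; corners in marker frame (Z=0):
  M0 = (-0.0910, +0.0910, 0)
  M1 = (+0.0910, +0.0910, 0)
  M2 = (+0.0910, -0.0910, 0)
  M3 = (-0.0910, -0.0910, 0)
Detected image corners:
  c0 = (347.317794, 251.172988) px
  c1 = (480.203452, 291.839970) px
  c2 = (514.814783, 115.072054) px
  c3 = (378.094301, 76.692079) px
Planar DLT: solve 8×8 A·h = b for H (H[2,2]=1):
  H  [+697.02196 -122.86858 +429.29085]
  H  [+198.64700 +989.11514 +184.56517]
  H  [-0.10120 +0.13176 +1.00000]
B = K⁻¹H; ‖b₁‖=1.440506, ‖b₂‖=1.440506; λ = 2/(‖b₁‖+‖b₂‖) = 0.694200, sign → tz>0 ⇒ λ=+0.694200
r₁ = λ·B[:,0] = (+0.97167,+0.22567,-0.07025); r₂ = λ·B[:,1] = (-0.21900,+0.97143,+0.09147)
r₃ = r₁×r₂ = (+0.08889,-0.07349,+0.99333); SVD([r₁ r₂ r₃]) → R = UVᵀ:
  R  [+0.97167 -0.21900 +0.08889]
  R  [+0.22567 +0.97143 -0.07349]
  R  [-0.07025 +0.09147 +0.99333]
t = (+0.15344, -0.05236, +0.69420) m
tr R = 2.936421; θ = arccos((tr R − 1)/2) = 0.252822 rad = 14.486°
axis k = ((R−Rᵀ)₃₂, (R−Rᵀ)₁₃, (R−Rᵀ)₂₁) / (2 sinθ) = (+0.329738, +0.318114, +0.888863)
rvec = θ·k = (+0.083365, +0.080426, +0.224724)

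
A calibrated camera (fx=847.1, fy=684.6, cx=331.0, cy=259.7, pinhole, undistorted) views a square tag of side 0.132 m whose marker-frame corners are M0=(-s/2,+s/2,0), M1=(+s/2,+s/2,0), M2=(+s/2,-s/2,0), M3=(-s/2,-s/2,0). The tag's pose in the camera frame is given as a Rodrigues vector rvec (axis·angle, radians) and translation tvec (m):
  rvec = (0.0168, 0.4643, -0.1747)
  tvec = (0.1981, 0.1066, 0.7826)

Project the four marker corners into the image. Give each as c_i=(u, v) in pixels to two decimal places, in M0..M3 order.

c0=(489.20, 413.77) c1=(632.46, 406.17) c2=(605.82, 287.63) c3=(465.03, 303.79)

Intrinsics K: fx=847.1, fy=684.6, cx=331.0, cy=259.7
Marker side s = 0.132 m; corners in marker frame (Z=0):
  M0 = (-0.0660, +0.0660, 0)
  M1 = (+0.0660, +0.0660, 0)
  M2 = (+0.0660, -0.0660, 0)
  M3 = (-0.0660, -0.0660, 0)
rvec = (0.0168, 0.4643, -0.1747), |rvec| = θ = 0.49636 rad = 28.440°
Rodrigues: sinθ=0.47623, 1−cosθ=0.12068; R = I + sinθ·[k]× + (1−cosθ)·[k]×²:
    [+0.87946 +0.17143 +0.44403]
    [-0.16379 +0.98491 -0.05585]
    [-0.44691 -0.02361 +0.89427]
t = (0.1981, 0.1066, 0.7826) m
M0: Pc = R·M0+t = (+0.15137, +0.18241, +0.81054); u = 847.1·(+0.15137)/0.81054 + 331.0 = 489.1986, v = 684.6·(+0.18241)/0.81054 + 259.7 = 413.7719
M1: Pc = R·M1+t = (+0.26746, +0.16079, +0.75155); u = 847.1·(+0.26746)/0.75155 + 331.0 = 632.4646, v = 684.6·(+0.16079)/0.75155 + 259.7 = 406.1707
M2: Pc = R·M2+t = (+0.24483, +0.03079, +0.75466); u = 847.1·(+0.24483)/0.75466 + 331.0 = 605.8183, v = 684.6·(+0.03079)/0.75466 + 259.7 = 287.6273
M3: Pc = R·M3+t = (+0.12874, +0.05241, +0.81365); u = 847.1·(+0.12874)/0.81365 + 331.0 = 465.0330, v = 684.6·(+0.05241)/0.81365 + 259.7 = 303.7940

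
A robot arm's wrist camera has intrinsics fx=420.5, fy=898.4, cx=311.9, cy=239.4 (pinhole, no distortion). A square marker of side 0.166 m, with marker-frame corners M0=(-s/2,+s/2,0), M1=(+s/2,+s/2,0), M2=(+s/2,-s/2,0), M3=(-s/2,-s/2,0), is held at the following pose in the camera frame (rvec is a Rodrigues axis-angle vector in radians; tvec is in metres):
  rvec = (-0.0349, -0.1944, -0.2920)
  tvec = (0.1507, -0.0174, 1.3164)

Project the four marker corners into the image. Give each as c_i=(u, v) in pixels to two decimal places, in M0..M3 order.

c0=(343.21, 298.51) c1=(391.66, 265.43) c2=(376.45, 158.32) c3=(327.66, 188.71)

Intrinsics K: fx=420.5, fy=898.4, cx=311.9, cy=239.4
Marker side s = 0.166 m; corners in marker frame (Z=0):
  M0 = (-0.0830, +0.0830, 0)
  M1 = (+0.0830, +0.0830, 0)
  M2 = (+0.0830, -0.0830, 0)
  M3 = (-0.0830, -0.0830, 0)
rvec = (-0.0349, -0.1944, -0.2920), |rvec| = θ = 0.35252 rad = 20.198°
Rodrigues: sinθ=0.34527, 1−cosθ=0.06150; R = I + sinθ·[k]× + (1−cosθ)·[k]×²:
    [+0.93911 +0.28935 -0.18536]
    [-0.28263 +0.95720 +0.06227]
    [+0.19544 -0.00609 +0.98070]
t = (0.1507, -0.0174, 1.3164) m
M0: Pc = R·M0+t = (+0.09677, +0.08551, +1.29967); u = 420.5·(+0.09677)/1.29967 + 311.9 = 343.2092, v = 898.4·(+0.08551)/1.29967 + 239.4 = 298.5064
M1: Pc = R·M1+t = (+0.25266, +0.03859, +1.33212); u = 420.5·(+0.25266)/1.33212 + 311.9 = 391.6560, v = 898.4·(+0.03859)/1.33212 + 239.4 = 265.4254
M2: Pc = R·M2+t = (+0.20463, -0.12031, +1.33313); u = 420.5·(+0.20463)/1.33313 + 311.9 = 376.4452, v = 898.4·(-0.12031)/1.33313 + 239.4 = 158.3250
M3: Pc = R·M3+t = (+0.04874, -0.07339, +1.30068); u = 420.5·(+0.04874)/1.30068 + 311.9 = 327.6567, v = 898.4·(-0.07339)/1.30068 + 239.4 = 188.7089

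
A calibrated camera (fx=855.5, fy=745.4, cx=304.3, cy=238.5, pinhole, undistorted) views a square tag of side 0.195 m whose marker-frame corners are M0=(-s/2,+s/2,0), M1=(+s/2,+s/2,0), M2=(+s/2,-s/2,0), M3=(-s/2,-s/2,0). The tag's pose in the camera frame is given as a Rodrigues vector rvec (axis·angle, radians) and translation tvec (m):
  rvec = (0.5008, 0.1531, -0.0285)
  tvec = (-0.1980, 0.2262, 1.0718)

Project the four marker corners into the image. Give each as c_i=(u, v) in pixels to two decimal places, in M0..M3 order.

c0=(86.84, 442.89) c1=(230.36, 449.78) c2=(212.89, 343.02) c3=(57.06, 338.59)

Intrinsics K: fx=855.5, fy=745.4, cx=304.3, cy=238.5
Marker side s = 0.195 m; corners in marker frame (Z=0):
  M0 = (-0.0975, +0.0975, 0)
  M1 = (+0.0975, +0.0975, 0)
  M2 = (+0.0975, -0.0975, 0)
  M3 = (-0.0975, -0.0975, 0)
rvec = (0.5008, 0.1531, -0.0285), |rvec| = θ = 0.52445 rad = 30.049°
Rodrigues: sinθ=0.50074, 1−cosθ=0.13440; R = I + sinθ·[k]× + (1−cosθ)·[k]×²:
    [+0.98815 +0.06468 +0.13920]
    [+0.01025 +0.87705 -0.48029]
    [-0.15315 +0.47602 +0.86599]
t = (-0.1980, 0.2262, 1.0718) m
M0: Pc = R·M0+t = (-0.28804, +0.31071, +1.13314); u = 855.5·(-0.28804)/1.13314 + 304.3 = 86.8370, v = 745.4·(+0.31071)/1.13314 + 238.5 = 442.8916
M1: Pc = R·M1+t = (-0.09535, +0.31271, +1.10328); u = 855.5·(-0.09535)/1.10328 + 304.3 = 230.3646, v = 745.4·(+0.31271)/1.10328 + 238.5 = 449.7752
M2: Pc = R·M2+t = (-0.10796, +0.14169, +1.01046); u = 855.5·(-0.10796)/1.01046 + 304.3 = 212.8947, v = 745.4·(+0.14169)/1.01046 + 238.5 = 343.0209
M3: Pc = R·M3+t = (-0.30065, +0.13969, +1.04032); u = 855.5·(-0.30065)/1.04032 + 304.3 = 57.0621, v = 745.4·(+0.13969)/1.04032 + 238.5 = 338.5877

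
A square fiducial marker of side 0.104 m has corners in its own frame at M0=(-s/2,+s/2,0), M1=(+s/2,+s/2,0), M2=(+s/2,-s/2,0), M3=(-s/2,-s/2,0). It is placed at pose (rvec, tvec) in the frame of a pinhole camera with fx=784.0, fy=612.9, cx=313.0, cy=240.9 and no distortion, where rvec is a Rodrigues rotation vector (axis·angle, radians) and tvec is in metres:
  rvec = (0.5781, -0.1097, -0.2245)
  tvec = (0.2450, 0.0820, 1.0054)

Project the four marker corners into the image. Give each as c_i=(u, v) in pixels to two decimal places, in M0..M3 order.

c0=(467.89, 322.16) c1=(543.58, 307.04) c2=(542.18, 257.91) c3=(462.02, 273.72)

Intrinsics K: fx=784.0, fy=612.9, cx=313.0, cy=240.9
Marker side s = 0.104 m; corners in marker frame (Z=0):
  M0 = (-0.0520, +0.0520, 0)
  M1 = (+0.0520, +0.0520, 0)
  M2 = (+0.0520, -0.0520, 0)
  M3 = (-0.0520, -0.0520, 0)
rvec = (0.5781, -0.1097, -0.2245), |rvec| = θ = 0.62979 rad = 36.084°
Rodrigues: sinθ=0.58897, 1−cosθ=0.19185; R = I + sinθ·[k]× + (1−cosθ)·[k]×²:
    [+0.96980 +0.17928 -0.16537]
    [-0.24063 +0.81397 -0.52872]
    [+0.03982 +0.55255 +0.83253]
t = (0.2450, 0.0820, 1.0054) m
M0: Pc = R·M0+t = (+0.20389, +0.13684, +1.03206); u = 784.0·(+0.20389)/1.03206 + 313.0 = 467.8859, v = 612.9·(+0.13684)/1.03206 + 240.9 = 322.1632
M1: Pc = R·M1+t = (+0.30475, +0.11181, +1.03620); u = 784.0·(+0.30475)/1.03620 + 313.0 = 543.5780, v = 612.9·(+0.11181)/1.03620 + 240.9 = 307.0365
M2: Pc = R·M2+t = (+0.28611, +0.02716, +0.97874); u = 784.0·(+0.28611)/0.97874 + 313.0 = 542.1810, v = 612.9·(+0.02716)/0.97874 + 240.9 = 257.9086
M3: Pc = R·M3+t = (+0.18525, +0.05219, +0.97460); u = 784.0·(+0.18525)/0.97460 + 313.0 = 462.0199, v = 612.9·(+0.05219)/0.97460 + 240.9 = 273.7184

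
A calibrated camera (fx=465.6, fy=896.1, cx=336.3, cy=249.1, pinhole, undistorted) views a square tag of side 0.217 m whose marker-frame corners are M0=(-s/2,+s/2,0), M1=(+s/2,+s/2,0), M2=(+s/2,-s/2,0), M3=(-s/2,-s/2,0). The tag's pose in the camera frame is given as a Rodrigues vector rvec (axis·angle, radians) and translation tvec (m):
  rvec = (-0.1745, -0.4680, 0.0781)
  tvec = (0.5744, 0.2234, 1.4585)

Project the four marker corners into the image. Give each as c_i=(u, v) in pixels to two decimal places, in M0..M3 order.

Intrinsics K: fx=465.6, fy=896.1, cx=336.3, cy=249.1
Marker side s = 0.217 m; corners in marker frame (Z=0):
  M0 = (-0.1085, +0.1085, 0)
  M1 = (+0.1085, +0.1085, 0)
  M2 = (+0.1085, -0.1085, 0)
  M3 = (-0.1085, -0.1085, 0)
rvec = (-0.1745, -0.4680, 0.0781), |rvec| = θ = 0.50554 rad = 28.965°
Rodrigues: sinθ=0.48428, 1−cosθ=0.12509; R = I + sinθ·[k]× + (1−cosθ)·[k]×²:
    [+0.88982 -0.03484 -0.45499]
    [+0.11479 +0.98211 +0.14927]
    [+0.44165 -0.18505 +0.87790]
t = (0.5744, 0.2234, 1.4585) m
M0: Pc = R·M0+t = (+0.47407, +0.31750, +1.39050); u = 465.6·(+0.47407)/1.39050 + 336.3 = 495.0404, v = 896.1·(+0.31750)/1.39050 + 249.1 = 453.7137
M1: Pc = R·M1+t = (+0.66716, +0.34241, +1.48634); u = 465.6·(+0.66716)/1.48634 + 336.3 = 545.2909, v = 896.1·(+0.34241)/1.48634 + 249.1 = 455.5376
M2: Pc = R·M2+t = (+0.67473, +0.12930, +1.52650); u = 465.6·(+0.67473)/1.52650 + 336.3 = 542.0995, v = 896.1·(+0.12930)/1.52650 + 249.1 = 325.0002
M3: Pc = R·M3+t = (+0.48164, +0.10439, +1.43066); u = 465.6·(+0.48164)/1.43066 + 336.3 = 493.0456, v = 896.1·(+0.10439)/1.43066 + 249.1 = 314.4831

c0=(495.04, 453.71) c1=(545.29, 455.54) c2=(542.10, 325.00) c3=(493.05, 314.48)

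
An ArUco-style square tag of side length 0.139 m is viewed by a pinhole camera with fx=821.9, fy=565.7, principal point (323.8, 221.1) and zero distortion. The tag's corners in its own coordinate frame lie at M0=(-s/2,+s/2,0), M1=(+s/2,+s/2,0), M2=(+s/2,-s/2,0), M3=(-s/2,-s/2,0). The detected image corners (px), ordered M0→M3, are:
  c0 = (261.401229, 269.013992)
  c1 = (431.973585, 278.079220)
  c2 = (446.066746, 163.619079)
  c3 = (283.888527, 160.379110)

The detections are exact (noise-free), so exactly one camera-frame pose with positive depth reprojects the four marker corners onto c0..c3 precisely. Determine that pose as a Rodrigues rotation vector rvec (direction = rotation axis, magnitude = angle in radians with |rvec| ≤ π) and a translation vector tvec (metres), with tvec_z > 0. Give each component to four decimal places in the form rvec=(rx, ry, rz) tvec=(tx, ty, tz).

rvec=(-0.2872, 0.2308, 0.0882) tvec=(0.0248, -0.0059, 0.6728)

Intrinsics K: fx=821.9, fy=565.7, cx=323.8, cy=221.1
Marker side s = 0.139 m; corners in marker frame (Z=0):
  M0 = (-0.0695, +0.0695, 0)
  M1 = (+0.0695, +0.0695, 0)
  M2 = (+0.0695, -0.0695, 0)
  M3 = (-0.0695, -0.0695, 0)
Detected image corners:
  c0 = (261.401229, 269.013992) px
  c1 = (431.973585, 278.079220) px
  c2 = (446.066746, 163.619079) px
  c3 = (283.888527, 160.379110) px
Planar DLT: solve 8×8 A·h = b for H (H[2,2]=1):
  H  [+1070.30184 -275.31291 +354.04394]
  H  [-33.31232 +714.47607 +216.13963]
  H  [-0.35354 -0.40184 +1.00000]
B = K⁻¹H; ‖b₁‖=1.486346, ‖b₂‖=1.486346; λ = 2/(‖b₁‖+‖b₂‖) = 0.672791, sign → tz>0 ⇒ λ=+0.672791
r₁ = λ·B[:,0] = (+0.96983,+0.05335,-0.23786); r₂ = λ·B[:,1] = (-0.11886,+0.95540,-0.27035)
r₃ = r₁×r₂ = (+0.21282,+0.29047,+0.93292); SVD([r₁ r₂ r₃]) → R = UVᵀ:
  R  [+0.96983 -0.11886 +0.21282]
  R  [+0.05335 +0.95540 +0.29047]
  R  [-0.23786 -0.27035 +0.93292]
t = (+0.02476, -0.00590, +0.67279) m
tr R = 2.858148; θ = arccos((tr R − 1)/2) = 0.378894 rad = 21.709°
axis k = ((R−Rᵀ)₃₂, (R−Rᵀ)₁₃, (R−Rᵀ)₂₁) / (2 sinθ) = (-0.758083, +0.609202, +0.232772)
rvec = θ·k = (-0.287233, +0.230823, +0.088196)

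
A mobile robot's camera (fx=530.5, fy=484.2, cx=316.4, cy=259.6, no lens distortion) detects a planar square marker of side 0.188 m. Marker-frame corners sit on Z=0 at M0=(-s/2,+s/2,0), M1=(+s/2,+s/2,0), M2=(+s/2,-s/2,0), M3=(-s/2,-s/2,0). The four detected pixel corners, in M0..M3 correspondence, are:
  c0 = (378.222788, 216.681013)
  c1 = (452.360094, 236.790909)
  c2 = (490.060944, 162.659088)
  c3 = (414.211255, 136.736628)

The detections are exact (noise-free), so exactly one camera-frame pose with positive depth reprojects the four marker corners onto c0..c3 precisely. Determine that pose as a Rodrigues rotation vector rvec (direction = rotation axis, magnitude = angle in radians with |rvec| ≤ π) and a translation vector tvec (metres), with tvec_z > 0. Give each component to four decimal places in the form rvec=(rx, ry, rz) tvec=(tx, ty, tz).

Intrinsics K: fx=530.5, fy=484.2, cx=316.4, cy=259.6
Marker side s = 0.188 m; corners in marker frame (Z=0):
  M0 = (-0.0940, +0.0940, 0)
  M1 = (+0.0940, +0.0940, 0)
  M2 = (+0.0940, -0.0940, 0)
  M3 = (-0.0940, -0.0940, 0)
Detected image corners:
  c0 = (378.222788, 216.681013) px
  c1 = (452.360094, 236.790909) px
  c2 = (490.060944, 162.659088) px
  c3 = (414.211255, 136.736628) px
Planar DLT: solve 8×8 A·h = b for H (H[2,2]=1):
  H  [+536.84299 -75.61160 +434.35461]
  H  [+181.93619 +461.61044 +189.56729]
  H  [+0.31832 +0.27785 +1.00000]
B = K⁻¹H; ‖b₁‖=0.905119, ‖b₂‖=0.905119; λ = 2/(‖b₁‖+‖b₂‖) = 1.104827, sign → tz>0 ⇒ λ=+1.104827
r₁ = λ·B[:,0] = (+0.90828,+0.22658,+0.35169); r₂ = λ·B[:,1] = (-0.34056,+0.88870,+0.30697)
r₃ = r₁×r₂ = (-0.24299,-0.39859,+0.88435); SVD([r₁ r₂ r₃]) → R = UVᵀ:
  R  [+0.90828 -0.34056 -0.24299]
  R  [+0.22658 +0.88870 -0.39859]
  R  [+0.35169 +0.30697 +0.88435]
t = (+0.24565, -0.15980, +1.10483) m
tr R = 2.681336; θ = arccos((tr R − 1)/2) = 0.572281 rad = 32.789°
axis k = ((R−Rᵀ)₃₂, (R−Rᵀ)₁₃, (R−Rᵀ)₂₁) / (2 sinθ) = (+0.651429, -0.549055, +0.523620)
rvec = θ·k = (+0.372801, -0.314214, +0.299658)

rvec=(0.3728, -0.3142, 0.2997) tvec=(0.2457, -0.1598, 1.1048)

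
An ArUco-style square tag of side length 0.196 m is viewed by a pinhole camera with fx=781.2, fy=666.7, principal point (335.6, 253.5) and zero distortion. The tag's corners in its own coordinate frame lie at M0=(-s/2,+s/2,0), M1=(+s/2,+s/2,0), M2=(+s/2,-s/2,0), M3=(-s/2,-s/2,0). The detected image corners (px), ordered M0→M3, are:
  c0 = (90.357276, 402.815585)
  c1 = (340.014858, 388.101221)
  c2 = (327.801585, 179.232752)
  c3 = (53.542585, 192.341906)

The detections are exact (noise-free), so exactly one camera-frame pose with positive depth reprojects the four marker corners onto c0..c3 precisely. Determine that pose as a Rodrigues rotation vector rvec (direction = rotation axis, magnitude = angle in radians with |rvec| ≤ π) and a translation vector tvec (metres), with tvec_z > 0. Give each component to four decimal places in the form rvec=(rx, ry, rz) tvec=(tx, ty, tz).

Intrinsics K: fx=781.2, fy=666.7, cx=335.6, cy=253.5
Marker side s = 0.196 m; corners in marker frame (Z=0):
  M0 = (-0.0980, +0.0980, 0)
  M1 = (+0.0980, +0.0980, 0)
  M2 = (+0.0980, -0.0980, 0)
  M3 = (-0.0980, -0.0980, 0)
Detected image corners:
  c0 = (90.357276, 402.815585) px
  c1 = (340.014858, 388.101221) px
  c2 = (327.801585, 179.232752) px
  c3 = (53.542585, 192.341906) px
Planar DLT: solve 8×8 A·h = b for H (H[2,2]=1):
  H  [+1347.90474 +220.53464 +204.40055]
  H  [-50.70377 +1207.05917 +295.42990]
  H  [+0.07042 +0.47256 +1.00000]
B = K⁻¹H; ‖b₁‖=1.699753, ‖b₂‖=1.699753; λ = 2/(‖b₁‖+‖b₂‖) = 0.588321, sign → tz>0 ⇒ λ=+0.588321
r₁ = λ·B[:,0] = (+0.99731,-0.06049,+0.04143); r₂ = λ·B[:,1] = (+0.04665,+0.95944,+0.27802)
r₃ = r₁×r₂ = (-0.05657,-0.27534,+0.95968); SVD([r₁ r₂ r₃]) → R = UVᵀ:
  R  [+0.99731 +0.04665 -0.05657]
  R  [-0.06049 +0.95944 -0.27534]
  R  [+0.04143 +0.27802 +0.95968]
t = (-0.09881, +0.03700, +0.58832) m
tr R = 2.916433; θ = arccos((tr R − 1)/2) = 0.290095 rad = 16.621°
axis k = ((R−Rᵀ)₃₂, (R−Rᵀ)₁₃, (R−Rᵀ)₂₁) / (2 sinθ) = (+0.967256, -0.171288, -0.187286)
rvec = θ·k = (+0.280596, -0.049690, -0.054331)

rvec=(0.2806, -0.0497, -0.0543) tvec=(-0.0988, 0.0370, 0.5883)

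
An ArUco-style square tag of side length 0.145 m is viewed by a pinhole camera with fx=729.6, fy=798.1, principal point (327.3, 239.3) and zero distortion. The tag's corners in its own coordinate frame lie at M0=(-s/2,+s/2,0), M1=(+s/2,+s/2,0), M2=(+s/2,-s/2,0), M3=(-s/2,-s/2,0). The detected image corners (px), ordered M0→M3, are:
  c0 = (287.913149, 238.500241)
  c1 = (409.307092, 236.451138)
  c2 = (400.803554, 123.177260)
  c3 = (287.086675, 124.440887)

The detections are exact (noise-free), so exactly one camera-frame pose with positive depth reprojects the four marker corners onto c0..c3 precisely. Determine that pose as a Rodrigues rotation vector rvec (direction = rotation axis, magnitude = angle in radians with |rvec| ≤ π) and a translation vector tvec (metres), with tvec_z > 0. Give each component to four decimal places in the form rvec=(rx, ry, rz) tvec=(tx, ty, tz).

rvec=(-0.4192, -0.0332, -0.0230) tvec=(0.0235, -0.0682, 0.8993)

Intrinsics K: fx=729.6, fy=798.1, cx=327.3, cy=239.3
Marker side s = 0.145 m; corners in marker frame (Z=0):
  M0 = (-0.0725, +0.0725, 0)
  M1 = (+0.0725, +0.0725, 0)
  M2 = (+0.0725, -0.0725, 0)
  M3 = (-0.0725, -0.0725, 0)
Detected image corners:
  c0 = (287.913149, 238.500241) px
  c1 = (409.307092, 236.451138) px
  c2 = (400.803554, 123.177260) px
  c3 = (287.086675, 124.440887) px
Planar DLT: solve 8×8 A·h = b for H (H[2,2]=1):
  H  [+824.08132 -124.27156 +346.37620]
  H  [-3.91533 +702.24648 +178.77742]
  H  [+0.04107 -0.45202 +1.00000]
B = K⁻¹H; ‖b₁‖=1.111965, ‖b₂‖=1.111965; λ = 2/(‖b₁‖+‖b₂‖) = 0.899309, sign → tz>0 ⇒ λ=+0.899309
r₁ = λ·B[:,0] = (+0.99920,-0.01549,+0.03694); r₂ = λ·B[:,1] = (+0.02918,+0.91318,-0.40650)
r₃ = r₁×r₂ = (-0.02743,+0.40725,+0.91290); SVD([r₁ r₂ r₃]) → R = UVᵀ:
  R  [+0.99920 +0.02918 -0.02743]
  R  [-0.01549 +0.91318 +0.40725]
  R  [+0.03694 -0.40650 +0.91290]
t = (+0.02351, -0.06820, +0.89931) m
tr R = 2.825285; θ = arccos((tr R − 1)/2) = 0.421094 rad = 24.127°
axis k = ((R−Rᵀ)₃₂, (R−Rᵀ)₁₃, (R−Rᵀ)₂₁) / (2 sinθ) = (-0.995397, -0.078737, -0.054636)
rvec = θ·k = (-0.419155, -0.033156, -0.023007)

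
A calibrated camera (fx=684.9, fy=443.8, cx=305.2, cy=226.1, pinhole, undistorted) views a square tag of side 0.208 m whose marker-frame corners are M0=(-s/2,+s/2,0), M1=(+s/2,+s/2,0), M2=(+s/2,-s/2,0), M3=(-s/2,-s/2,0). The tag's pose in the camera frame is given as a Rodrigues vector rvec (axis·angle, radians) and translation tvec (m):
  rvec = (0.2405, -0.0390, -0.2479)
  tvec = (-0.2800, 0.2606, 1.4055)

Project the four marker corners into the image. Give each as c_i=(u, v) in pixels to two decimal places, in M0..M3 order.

c0=(134.66, 345.37) c1=(231.29, 329.25) c2=(204.04, 270.11) c3=(103.87, 286.74)

Intrinsics K: fx=684.9, fy=443.8, cx=305.2, cy=226.1
Marker side s = 0.208 m; corners in marker frame (Z=0):
  M0 = (-0.1040, +0.1040, 0)
  M1 = (+0.1040, +0.1040, 0)
  M2 = (+0.1040, -0.1040, 0)
  M3 = (-0.1040, -0.1040, 0)
rvec = (0.2405, -0.0390, -0.2479), |rvec| = θ = 0.34759 rad = 19.915°
Rodrigues: sinθ=0.34063, 1−cosθ=0.05980; R = I + sinθ·[k]× + (1−cosθ)·[k]×²:
    [+0.96883 +0.23830 -0.06773]
    [-0.24758 +0.94095 -0.23090]
    [+0.00871 +0.24047 +0.97062]
t = (-0.2800, 0.2606, 1.4055) m
M0: Pc = R·M0+t = (-0.35598, +0.38421, +1.42960); u = 684.9·(-0.35598)/1.42960 + 305.2 = 134.6579, v = 443.8·(+0.38421)/1.42960 + 226.1 = 345.3717
M1: Pc = R·M1+t = (-0.15446, +0.33271, +1.43141); u = 684.9·(-0.15446)/1.43141 + 305.2 = 231.2948, v = 443.8·(+0.33271)/1.43141 + 226.1 = 329.2545
M2: Pc = R·M2+t = (-0.20402, +0.13699, +1.38140); u = 684.9·(-0.20402)/1.38140 + 305.2 = 204.0441, v = 443.8·(+0.13699)/1.38140 + 226.1 = 270.1115
M3: Pc = R·M3+t = (-0.40554, +0.18849, +1.37959); u = 684.9·(-0.40554)/1.37959 + 305.2 = 103.8678, v = 443.8·(+0.18849)/1.37959 + 226.1 = 286.7354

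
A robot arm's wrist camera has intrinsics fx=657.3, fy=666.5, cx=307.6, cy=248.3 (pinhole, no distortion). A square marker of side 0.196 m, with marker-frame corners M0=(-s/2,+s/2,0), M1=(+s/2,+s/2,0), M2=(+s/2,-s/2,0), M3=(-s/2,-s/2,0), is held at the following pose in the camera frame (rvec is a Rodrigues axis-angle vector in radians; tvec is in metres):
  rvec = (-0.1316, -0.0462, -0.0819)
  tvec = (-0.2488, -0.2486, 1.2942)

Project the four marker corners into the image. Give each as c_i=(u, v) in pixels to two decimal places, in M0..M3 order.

Intrinsics K: fx=657.3, fy=666.5, cx=307.6, cy=248.3
Marker side s = 0.196 m; corners in marker frame (Z=0):
  M0 = (-0.0980, +0.0980, 0)
  M1 = (+0.0980, +0.0980, 0)
  M2 = (+0.0980, -0.0980, 0)
  M3 = (-0.0980, -0.0980, 0)
rvec = (-0.1316, -0.0462, -0.0819), |rvec| = θ = 0.16174 rad = 9.267°
Rodrigues: sinθ=0.16104, 1−cosθ=0.01305; R = I + sinθ·[k]× + (1−cosθ)·[k]×²:
    [+0.99559 +0.08458 -0.04062]
    [-0.07851 +0.98801 +0.13291]
    [+0.05138 -0.12914 +0.99029]
t = (-0.2488, -0.2486, 1.2942) m
M0: Pc = R·M0+t = (-0.33808, -0.14408, +1.27651); u = 657.3·(-0.33808)/1.27651 + 307.6 = 133.5163, v = 666.5·(-0.14408)/1.27651 + 248.3 = 173.0716
M1: Pc = R·M1+t = (-0.14294, -0.15947, +1.28658); u = 657.3·(-0.14294)/1.28658 + 307.6 = 234.5715, v = 666.5·(-0.15947)/1.28658 + 248.3 = 165.6888
M2: Pc = R·M2+t = (-0.15952, -0.35312, +1.31189); u = 657.3·(-0.15952)/1.31189 + 307.6 = 227.6749, v = 666.5·(-0.35312)/1.31189 + 248.3 = 68.8994
M3: Pc = R·M3+t = (-0.35466, -0.33773, +1.30182); u = 657.3·(-0.35466)/1.30182 + 307.6 = 128.5312, v = 666.5·(-0.33773)/1.30182 + 248.3 = 75.3899

c0=(133.52, 173.07) c1=(234.57, 165.69) c2=(227.67, 68.90) c3=(128.53, 75.39)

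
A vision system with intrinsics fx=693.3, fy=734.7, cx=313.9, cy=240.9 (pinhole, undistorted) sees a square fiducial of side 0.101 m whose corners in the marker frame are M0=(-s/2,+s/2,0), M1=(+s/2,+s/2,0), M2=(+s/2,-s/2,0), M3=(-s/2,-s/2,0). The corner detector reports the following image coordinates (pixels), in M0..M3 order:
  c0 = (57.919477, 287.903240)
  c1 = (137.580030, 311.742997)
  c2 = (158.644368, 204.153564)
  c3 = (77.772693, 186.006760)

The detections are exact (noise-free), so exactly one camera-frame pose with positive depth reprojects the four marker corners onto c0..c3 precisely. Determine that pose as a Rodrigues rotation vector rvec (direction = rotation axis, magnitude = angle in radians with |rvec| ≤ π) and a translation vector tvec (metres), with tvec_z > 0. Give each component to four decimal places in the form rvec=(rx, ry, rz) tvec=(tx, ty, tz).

Intrinsics K: fx=693.3, fy=734.7, cx=313.9, cy=240.9
Marker side s = 0.101 m; corners in marker frame (Z=0):
  M0 = (-0.0505, +0.0505, 0)
  M1 = (+0.0505, +0.0505, 0)
  M2 = (+0.0505, -0.0505, 0)
  M3 = (-0.0505, -0.0505, 0)
Detected image corners:
  c0 = (57.919477, 287.903240) px
  c1 = (137.580030, 311.742997) px
  c2 = (158.644368, 204.153564) px
  c3 = (77.772693, 186.006760) px
Planar DLT: solve 8×8 A·h = b for H (H[2,2]=1):
  H  [+736.35127 -201.14202 +106.87776]
  H  [+74.13127 +1039.16919 +247.19592]
  H  [-0.54047 +0.01164 +1.00000]
B = K⁻¹H; ‖b₁‖=1.441241, ‖b₂‖=1.441241; λ = 2/(‖b₁‖+‖b₂‖) = 0.693846, sign → tz>0 ⇒ λ=+0.693846
r₁ = λ·B[:,0] = (+0.90672,+0.19297,-0.37500); r₂ = λ·B[:,1] = (-0.20496,+0.97874,+0.00807)
r₃ = r₁×r₂ = (+0.36859,+0.06954,+0.92699); SVD([r₁ r₂ r₃]) → R = UVᵀ:
  R  [+0.90672 -0.20496 +0.36859]
  R  [+0.19297 +0.97874 +0.06954]
  R  [-0.37500 +0.00807 +0.92699]
t = (-0.20719, +0.00595, +0.69385) m
tr R = 2.812445; θ = arccos((tr R − 1)/2) = 0.436534 rad = 25.012°
axis k = ((R−Rᵀ)₃₂, (R−Rᵀ)₁₃, (R−Rᵀ)₂₁) / (2 sinθ) = (-0.072687, +0.879358, +0.470580)
rvec = θ·k = (-0.031730, +0.383870, +0.205424)

rvec=(-0.0317, 0.3839, 0.2054) tvec=(-0.2072, 0.0059, 0.6938)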